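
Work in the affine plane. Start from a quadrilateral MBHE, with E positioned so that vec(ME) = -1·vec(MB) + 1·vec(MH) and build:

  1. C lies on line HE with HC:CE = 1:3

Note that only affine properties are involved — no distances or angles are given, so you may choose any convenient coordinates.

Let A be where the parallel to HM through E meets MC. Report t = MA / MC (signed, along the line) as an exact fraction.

Set M = (0, 0), B = (1, 0), H = (0, 1), E = (-1, 1); any affine frame gives the same invariant.
1. C lies on line HE with HC:CE = 1:3 ⇒ C = (-1/4, 1)
through E parallel to HM: direction (0, -1); meets MC at A = (-1, 4)
A = M + t·(C−M) with t = 4

t = 4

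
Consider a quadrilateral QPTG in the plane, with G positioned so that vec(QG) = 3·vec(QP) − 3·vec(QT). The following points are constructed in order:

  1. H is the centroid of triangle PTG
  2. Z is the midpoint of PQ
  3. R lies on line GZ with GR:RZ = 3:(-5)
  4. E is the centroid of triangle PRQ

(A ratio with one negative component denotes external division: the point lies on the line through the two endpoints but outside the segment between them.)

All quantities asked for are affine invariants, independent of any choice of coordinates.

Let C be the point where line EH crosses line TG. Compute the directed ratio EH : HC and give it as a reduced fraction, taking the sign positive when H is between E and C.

Work in coordinates with Q = (0, 0), P = (1, 0), T = (0, 1), G = (3, -3).
1. H is the centroid of triangle PTG ⇒ H = (4/3, -2/3)
2. Z is the midpoint of PQ ⇒ Z = (1/2, 0)
3. R lies on line GZ with GR:RZ = 3:(-5) ⇒ R = (27/4, -15/2)
4. E is the centroid of triangle PRQ ⇒ E = (31/12, -5/2)
line EH meets TG at C = (13/6, -17/9)
H = E + t·(C−E) with t = 3, so EH:HC = 3:-2

EH:HC = -3/2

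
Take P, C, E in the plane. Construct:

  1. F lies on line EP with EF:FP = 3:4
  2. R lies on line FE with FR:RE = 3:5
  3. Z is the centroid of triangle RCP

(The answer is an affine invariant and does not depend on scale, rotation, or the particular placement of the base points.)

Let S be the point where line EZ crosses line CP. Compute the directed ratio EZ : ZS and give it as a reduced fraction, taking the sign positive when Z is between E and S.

EZ:ZS = 127/41

Assign P = (0, 0), C = (1, 0), E = (0, 1) — the answer is frame-independent, so this choice is without loss of generality.
1. F lies on line EP with EF:FP = 3:4 ⇒ F = (0, 4/7)
2. R lies on line FE with FR:RE = 3:5 ⇒ R = (0, 41/56)
3. Z is the centroid of triangle RCP ⇒ Z = (1/3, 41/168)
line EZ meets CP at S = (56/127, 0)
Z = E + t·(S−E) with t = 127/168, so EZ:ZS = 127/168:41/168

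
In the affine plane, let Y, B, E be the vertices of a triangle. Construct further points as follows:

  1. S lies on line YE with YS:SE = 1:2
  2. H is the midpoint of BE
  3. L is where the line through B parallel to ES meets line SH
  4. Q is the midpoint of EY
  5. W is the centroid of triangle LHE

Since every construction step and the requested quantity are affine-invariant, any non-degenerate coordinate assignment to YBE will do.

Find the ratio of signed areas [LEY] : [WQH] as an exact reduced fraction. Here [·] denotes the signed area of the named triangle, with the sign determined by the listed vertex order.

Set Y = (0, 0), B = (1, 0), E = (0, 1); any affine frame gives the same invariant.
1. S lies on line YE with YS:SE = 1:2 ⇒ S = (0, 1/3)
2. H is the midpoint of BE ⇒ H = (1/2, 1/2)
3. L is where the line through B parallel to ES meets line SH ⇒ L = (1, 2/3)
4. Q is the midpoint of EY ⇒ Q = (0, 1/2)
5. W is the centroid of triangle LHE ⇒ W = (1/2, 13/18)
2·[LEY] = 1, 2·[WQH] = 1/9
[LEY]:[WQH] = 1:1/9 = 9

[LEY]:[WQH] = 9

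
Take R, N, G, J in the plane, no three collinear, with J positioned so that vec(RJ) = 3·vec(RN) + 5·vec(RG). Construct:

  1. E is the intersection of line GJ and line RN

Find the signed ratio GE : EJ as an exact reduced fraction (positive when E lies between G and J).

Work in coordinates with R = (0, 0), N = (1, 0), G = (0, 1), J = (3, 5).
1. E is the intersection of line GJ and line RN ⇒ E = (-3/4, 0)
E = G + t·(J−G) with t = -1/4, so GE:EJ = t:(1−t) = -1/4:5/4

GE:EJ = -1/5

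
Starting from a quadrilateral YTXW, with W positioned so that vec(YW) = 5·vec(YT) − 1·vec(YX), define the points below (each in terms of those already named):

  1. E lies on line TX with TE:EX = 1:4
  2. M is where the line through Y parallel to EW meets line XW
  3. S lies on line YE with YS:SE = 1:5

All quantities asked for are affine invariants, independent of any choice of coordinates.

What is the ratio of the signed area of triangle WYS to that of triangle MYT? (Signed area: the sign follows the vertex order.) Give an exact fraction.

Choose coordinates Y = (0, 0), T = (1, 0), X = (0, 1), W = (5, -1).
1. E lies on line TX with TE:EX = 1:4 ⇒ E = (4/5, 1/5)
2. M is where the line through Y parallel to EW meets line XW ⇒ M = (35/4, -5/2)
3. S lies on line YE with YS:SE = 1:5 ⇒ S = (2/15, 1/30)
2·[WYS] = -3/10, 2·[MYT] = -5/2
[WYS]:[MYT] = -3/10:-5/2 = 3/25

[WYS]:[MYT] = 3/25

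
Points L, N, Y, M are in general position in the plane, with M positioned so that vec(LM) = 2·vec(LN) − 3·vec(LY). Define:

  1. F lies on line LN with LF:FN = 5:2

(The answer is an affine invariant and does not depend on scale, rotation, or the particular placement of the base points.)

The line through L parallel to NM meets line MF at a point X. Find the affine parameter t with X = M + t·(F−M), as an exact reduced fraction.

Choose coordinates L = (0, 0), N = (1, 0), Y = (0, 1), M = (2, -3).
1. F lies on line LN with LF:FN = 5:2 ⇒ F = (5/7, 0)
through L parallel to NM: direction (1, -3); meets MF at X = (-5/2, 15/2)
X = M + t·(F−M) with t = 7/2

t = 7/2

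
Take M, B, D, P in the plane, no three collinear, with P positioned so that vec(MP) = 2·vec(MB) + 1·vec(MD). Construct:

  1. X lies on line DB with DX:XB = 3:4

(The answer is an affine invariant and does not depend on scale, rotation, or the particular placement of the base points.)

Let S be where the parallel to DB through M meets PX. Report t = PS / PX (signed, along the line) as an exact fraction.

Work in coordinates with M = (0, 0), B = (1, 0), D = (0, 1), P = (2, 1).
1. X lies on line DB with DX:XB = 3:4 ⇒ X = (3/7, 4/7)
through M parallel to DB: direction (1, -1); meets PX at S = (-5/14, 5/14)
S = P + t·(X−P) with t = 3/2

t = 3/2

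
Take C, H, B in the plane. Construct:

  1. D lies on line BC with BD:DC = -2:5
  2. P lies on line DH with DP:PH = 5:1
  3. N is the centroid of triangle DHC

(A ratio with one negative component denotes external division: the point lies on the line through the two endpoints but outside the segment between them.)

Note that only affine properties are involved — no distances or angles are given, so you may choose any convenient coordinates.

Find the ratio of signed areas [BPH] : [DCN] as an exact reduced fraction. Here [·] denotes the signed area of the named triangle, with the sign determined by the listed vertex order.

[BPH]:[DCN] = -1/5

Assign C = (0, 0), H = (1, 0), B = (0, 1) — the answer is frame-independent, so this choice is without loss of generality.
1. D lies on line BC with BD:DC = -2:5 ⇒ D = (0, 5/3)
2. P lies on line DH with DP:PH = 5:1 ⇒ P = (5/6, 5/18)
3. N is the centroid of triangle DHC ⇒ N = (1/3, 5/9)
2·[BPH] = -1/9, 2·[DCN] = 5/9
[BPH]:[DCN] = -1/9:5/9 = -1/5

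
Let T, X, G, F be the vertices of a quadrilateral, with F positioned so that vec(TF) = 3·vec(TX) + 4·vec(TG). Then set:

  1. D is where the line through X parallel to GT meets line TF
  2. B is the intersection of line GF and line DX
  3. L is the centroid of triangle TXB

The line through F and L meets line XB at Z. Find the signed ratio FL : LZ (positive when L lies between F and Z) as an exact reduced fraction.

FL:LZ = -7

Set T = (0, 0), X = (1, 0), G = (0, 1), F = (3, 4); any affine frame gives the same invariant.
1. D is where the line through X parallel to GT meets line TF ⇒ D = (1, 4/3)
2. B is the intersection of line GF and line DX ⇒ B = (1, 2)
3. L is the centroid of triangle TXB ⇒ L = (2/3, 2/3)
line FL meets XB at Z = (1, 8/7)
L = F + t·(Z−F) with t = 7/6, so FL:LZ = 7/6:-1/6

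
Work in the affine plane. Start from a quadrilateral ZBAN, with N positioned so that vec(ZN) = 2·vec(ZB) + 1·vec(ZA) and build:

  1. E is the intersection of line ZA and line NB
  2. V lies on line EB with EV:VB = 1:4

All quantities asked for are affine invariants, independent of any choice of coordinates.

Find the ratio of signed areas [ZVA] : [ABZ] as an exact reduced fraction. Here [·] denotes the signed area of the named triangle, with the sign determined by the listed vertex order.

Choose coordinates Z = (0, 0), B = (1, 0), A = (0, 1), N = (2, 1).
1. E is the intersection of line ZA and line NB ⇒ E = (0, -1)
2. V lies on line EB with EV:VB = 1:4 ⇒ V = (1/5, -4/5)
2·[ZVA] = 1/5, 2·[ABZ] = -1
[ZVA]:[ABZ] = 1/5:-1 = -1/5

[ZVA]:[ABZ] = -1/5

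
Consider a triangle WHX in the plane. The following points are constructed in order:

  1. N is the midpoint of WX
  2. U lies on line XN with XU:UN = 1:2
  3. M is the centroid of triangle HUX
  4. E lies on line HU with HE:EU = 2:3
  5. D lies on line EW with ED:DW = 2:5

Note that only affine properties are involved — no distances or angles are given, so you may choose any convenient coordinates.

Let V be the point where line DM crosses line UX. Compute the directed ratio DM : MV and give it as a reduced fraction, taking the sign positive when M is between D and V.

Work in coordinates with W = (0, 0), H = (1, 0), X = (0, 1).
1. N is the midpoint of WX ⇒ N = (0, 1/2)
2. U lies on line XN with XU:UN = 1:2 ⇒ U = (0, 5/6)
3. M is the centroid of triangle HUX ⇒ M = (1/3, 11/18)
4. E lies on line HU with HE:EU = 2:3 ⇒ E = (3/5, 1/3)
5. D lies on line EW with ED:DW = 2:5 ⇒ D = (3/7, 5/21)
line DM meets UX at V = (0, 23/12)
M = D + t·(V−D) with t = 2/9, so DM:MV = 2/9:7/9

DM:MV = 2/7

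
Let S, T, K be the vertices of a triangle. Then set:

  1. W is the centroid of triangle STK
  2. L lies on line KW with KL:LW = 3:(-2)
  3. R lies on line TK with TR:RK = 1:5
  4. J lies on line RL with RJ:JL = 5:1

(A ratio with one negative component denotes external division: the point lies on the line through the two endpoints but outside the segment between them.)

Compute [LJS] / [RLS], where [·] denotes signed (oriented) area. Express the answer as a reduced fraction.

Choose coordinates S = (0, 0), T = (1, 0), K = (0, 1).
1. W is the centroid of triangle STK ⇒ W = (1/3, 1/3)
2. L lies on line KW with KL:LW = 3:(-2) ⇒ L = (1, -1)
3. R lies on line TK with TR:RK = 1:5 ⇒ R = (5/6, 1/6)
4. J lies on line RL with RJ:JL = 5:1 ⇒ J = (35/36, -29/36)
2·[LJS] = 1/6, 2·[RLS] = -1
[LJS]:[RLS] = 1/6:-1 = -1/6

[LJS]:[RLS] = -1/6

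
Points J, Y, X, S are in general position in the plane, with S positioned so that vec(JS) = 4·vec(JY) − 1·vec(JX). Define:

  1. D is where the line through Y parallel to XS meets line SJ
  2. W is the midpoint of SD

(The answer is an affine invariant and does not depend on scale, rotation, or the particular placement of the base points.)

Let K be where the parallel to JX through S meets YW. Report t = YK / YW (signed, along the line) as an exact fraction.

t = 3/2

Choose coordinates J = (0, 0), Y = (1, 0), X = (0, 1), S = (4, -1).
1. D is where the line through Y parallel to XS meets line SJ ⇒ D = (2, -1/2)
2. W is the midpoint of SD ⇒ W = (3, -3/4)
through S parallel to JX: direction (0, 1); meets YW at K = (4, -9/8)
K = Y + t·(W−Y) with t = 3/2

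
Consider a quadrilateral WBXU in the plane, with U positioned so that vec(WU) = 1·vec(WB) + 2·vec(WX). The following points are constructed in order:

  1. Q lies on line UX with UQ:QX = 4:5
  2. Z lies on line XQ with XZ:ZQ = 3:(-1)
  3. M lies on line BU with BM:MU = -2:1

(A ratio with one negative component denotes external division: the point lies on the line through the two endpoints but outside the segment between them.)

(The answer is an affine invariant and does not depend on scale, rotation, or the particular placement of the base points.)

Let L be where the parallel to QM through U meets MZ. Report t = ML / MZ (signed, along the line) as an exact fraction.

Work in coordinates with W = (0, 0), B = (1, 0), X = (0, 1), U = (1, 2).
1. Q lies on line UX with UQ:QX = 4:5 ⇒ Q = (5/9, 14/9)
2. Z lies on line XQ with XZ:ZQ = 3:(-1) ⇒ Z = (5/6, 11/6)
3. M lies on line BU with BM:MU = -2:1 ⇒ M = (1, 4)
through U parallel to QM: direction (4/9, 22/9); meets MZ at L = (11/15, 8/15)
L = M + t·(Z−M) with t = 8/5

t = 8/5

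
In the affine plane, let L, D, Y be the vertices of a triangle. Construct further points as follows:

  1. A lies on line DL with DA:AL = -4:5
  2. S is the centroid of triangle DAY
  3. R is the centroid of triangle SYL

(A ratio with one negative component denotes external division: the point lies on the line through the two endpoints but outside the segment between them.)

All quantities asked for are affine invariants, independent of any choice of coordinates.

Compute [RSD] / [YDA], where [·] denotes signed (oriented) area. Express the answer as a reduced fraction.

Assign L = (0, 0), D = (1, 0), Y = (0, 1) — the answer is frame-independent, so this choice is without loss of generality.
1. A lies on line DL with DA:AL = -4:5 ⇒ A = (5, 0)
2. S is the centroid of triangle DAY ⇒ S = (2, 1/3)
3. R is the centroid of triangle SYL ⇒ R = (2/3, 4/9)
2·[RSD] = -5/9, 2·[YDA] = 4
[RSD]:[YDA] = -5/9:4 = -5/36

[RSD]:[YDA] = -5/36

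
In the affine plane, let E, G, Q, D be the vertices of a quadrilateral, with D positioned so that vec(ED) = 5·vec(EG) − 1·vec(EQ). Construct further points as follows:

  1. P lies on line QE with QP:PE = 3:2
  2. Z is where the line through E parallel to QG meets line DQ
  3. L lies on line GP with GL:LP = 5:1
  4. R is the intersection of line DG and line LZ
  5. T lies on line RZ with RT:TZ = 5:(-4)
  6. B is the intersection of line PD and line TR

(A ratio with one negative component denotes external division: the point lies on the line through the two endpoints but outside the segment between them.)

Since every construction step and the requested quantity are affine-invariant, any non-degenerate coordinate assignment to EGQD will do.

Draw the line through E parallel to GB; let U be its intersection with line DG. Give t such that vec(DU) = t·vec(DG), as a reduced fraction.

Work in coordinates with E = (0, 0), G = (1, 0), Q = (0, 1), D = (5, -1).
1. P lies on line QE with QP:PE = 3:2 ⇒ P = (0, 2/5)
2. Z is where the line through E parallel to QG meets line DQ ⇒ Z = (-5/3, 5/3)
3. L lies on line GP with GL:LP = 5:1 ⇒ L = (1/6, 1/3)
4. R is the intersection of line DG and line LZ ⇒ R = (3/7, 1/7)
5. T lies on line RZ with RT:TZ = 5:(-4) ⇒ T = (-211/21, 163/21)
6. B is the intersection of line PD and line TR ⇒ B = (5/41, 15/41)
through E parallel to GB: direction (-36/41, 15/41); meets DG at U = (-3/2, 5/8)
U = D + t·(G−D) with t = 13/8

t = 13/8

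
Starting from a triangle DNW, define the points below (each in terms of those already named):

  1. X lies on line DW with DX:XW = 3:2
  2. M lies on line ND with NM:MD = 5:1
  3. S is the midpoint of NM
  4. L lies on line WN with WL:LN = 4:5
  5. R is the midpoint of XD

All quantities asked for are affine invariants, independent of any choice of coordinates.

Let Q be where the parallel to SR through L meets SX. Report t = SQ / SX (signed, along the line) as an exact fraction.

Work in coordinates with D = (0, 0), N = (1, 0), W = (0, 1).
1. X lies on line DW with DX:XW = 3:2 ⇒ X = (0, 3/5)
2. M lies on line ND with NM:MD = 5:1 ⇒ M = (1/6, 0)
3. S is the midpoint of NM ⇒ S = (7/12, 0)
4. L lies on line WN with WL:LN = 4:5 ⇒ L = (4/9, 5/9)
5. R is the midpoint of XD ⇒ R = (0, 3/10)
through L parallel to SR: direction (-7/12, 3/10); meets SX at Q = (-29/81, 61/63)
Q = S + t·(X−S) with t = 305/189

t = 305/189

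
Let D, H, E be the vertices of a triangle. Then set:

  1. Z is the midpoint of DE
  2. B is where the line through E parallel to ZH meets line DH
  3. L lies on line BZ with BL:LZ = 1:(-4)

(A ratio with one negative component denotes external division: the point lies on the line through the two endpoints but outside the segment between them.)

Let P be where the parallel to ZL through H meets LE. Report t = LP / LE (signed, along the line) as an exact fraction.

t = -1/2

Assign D = (0, 0), H = (1, 0), E = (0, 1) — the answer is frame-independent, so this choice is without loss of generality.
1. Z is the midpoint of DE ⇒ Z = (0, 1/2)
2. B is where the line through E parallel to ZH meets line DH ⇒ B = (2, 0)
3. L lies on line BZ with BL:LZ = 1:(-4) ⇒ L = (8/3, -1/6)
through H parallel to ZL: direction (8/3, -2/3); meets LE at P = (4, -3/4)
P = L + t·(E−L) with t = -1/2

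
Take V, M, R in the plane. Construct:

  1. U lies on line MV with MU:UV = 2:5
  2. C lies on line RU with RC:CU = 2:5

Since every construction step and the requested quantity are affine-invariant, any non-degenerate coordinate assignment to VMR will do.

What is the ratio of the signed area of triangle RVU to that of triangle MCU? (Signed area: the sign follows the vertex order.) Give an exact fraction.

Assign V = (0, 0), M = (1, 0), R = (0, 1) — the answer is frame-independent, so this choice is without loss of generality.
1. U lies on line MV with MU:UV = 2:5 ⇒ U = (5/7, 0)
2. C lies on line RU with RC:CU = 2:5 ⇒ C = (10/49, 5/7)
2·[RVU] = 5/7, 2·[MCU] = 10/49
[RVU]:[MCU] = 5/7:10/49 = 7/2

[RVU]:[MCU] = 7/2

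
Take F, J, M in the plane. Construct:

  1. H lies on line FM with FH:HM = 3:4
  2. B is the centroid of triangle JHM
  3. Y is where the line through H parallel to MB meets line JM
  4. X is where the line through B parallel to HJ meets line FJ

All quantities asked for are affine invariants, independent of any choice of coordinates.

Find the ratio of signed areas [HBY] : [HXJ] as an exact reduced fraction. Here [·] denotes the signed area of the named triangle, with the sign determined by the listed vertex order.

Assign F = (0, 0), J = (1, 0), M = (0, 1) — the answer is frame-independent, so this choice is without loss of generality.
1. H lies on line FM with FH:HM = 3:4 ⇒ H = (0, 3/7)
2. B is the centroid of triangle JHM ⇒ B = (1/3, 10/21)
3. Y is where the line through H parallel to MB meets line JM ⇒ Y = (-1, 2)
4. X is where the line through B parallel to HJ meets line FJ ⇒ X = (13/9, 0)
2·[HBY] = 4/7, 2·[HXJ] = -4/21
[HBY]:[HXJ] = 4/7:-4/21 = -3

[HBY]:[HXJ] = -3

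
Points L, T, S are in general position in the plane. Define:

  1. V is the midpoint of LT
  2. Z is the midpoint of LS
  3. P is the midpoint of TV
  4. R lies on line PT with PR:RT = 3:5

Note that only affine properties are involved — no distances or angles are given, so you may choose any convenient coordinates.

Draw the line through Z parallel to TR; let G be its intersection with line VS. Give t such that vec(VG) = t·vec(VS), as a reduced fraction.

Assign L = (0, 0), T = (1, 0), S = (0, 1) — the answer is frame-independent, so this choice is without loss of generality.
1. V is the midpoint of LT ⇒ V = (1/2, 0)
2. Z is the midpoint of LS ⇒ Z = (0, 1/2)
3. P is the midpoint of TV ⇒ P = (3/4, 0)
4. R lies on line PT with PR:RT = 3:5 ⇒ R = (27/32, 0)
through Z parallel to TR: direction (-5/32, 0); meets VS at G = (1/4, 1/2)
G = V + t·(S−V) with t = 1/2

t = 1/2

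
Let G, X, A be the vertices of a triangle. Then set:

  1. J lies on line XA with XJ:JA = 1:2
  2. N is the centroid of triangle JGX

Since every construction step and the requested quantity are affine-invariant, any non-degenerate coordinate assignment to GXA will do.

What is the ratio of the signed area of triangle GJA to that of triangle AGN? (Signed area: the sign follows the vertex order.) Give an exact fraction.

Set G = (0, 0), X = (1, 0), A = (0, 1); any affine frame gives the same invariant.
1. J lies on line XA with XJ:JA = 1:2 ⇒ J = (2/3, 1/3)
2. N is the centroid of triangle JGX ⇒ N = (5/9, 1/9)
2·[GJA] = 2/3, 2·[AGN] = 5/9
[GJA]:[AGN] = 2/3:5/9 = 6/5

[GJA]:[AGN] = 6/5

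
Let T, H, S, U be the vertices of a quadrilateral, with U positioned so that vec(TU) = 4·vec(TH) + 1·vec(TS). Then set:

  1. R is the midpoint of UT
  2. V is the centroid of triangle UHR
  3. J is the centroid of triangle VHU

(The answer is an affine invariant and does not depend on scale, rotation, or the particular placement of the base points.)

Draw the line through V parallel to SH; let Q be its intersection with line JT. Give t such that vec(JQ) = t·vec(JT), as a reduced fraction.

Set T = (0, 0), H = (1, 0), S = (0, 1), U = (4, 1); any affine frame gives the same invariant.
1. R is the midpoint of UT ⇒ R = (2, 1/2)
2. V is the centroid of triangle UHR ⇒ V = (7/3, 1/2)
3. J is the centroid of triangle VHU ⇒ J = (22/9, 1/2)
through V parallel to SH: direction (1, -1); meets JT at Q = (374/159, 51/106)
Q = J + t·(T−J) with t = 2/53

t = 2/53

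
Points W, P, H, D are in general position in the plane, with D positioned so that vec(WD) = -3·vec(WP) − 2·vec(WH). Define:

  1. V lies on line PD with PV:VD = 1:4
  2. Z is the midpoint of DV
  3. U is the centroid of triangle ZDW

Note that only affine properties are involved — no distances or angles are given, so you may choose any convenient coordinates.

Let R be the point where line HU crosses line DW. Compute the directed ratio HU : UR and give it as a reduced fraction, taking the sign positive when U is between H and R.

Work in coordinates with W = (0, 0), P = (1, 0), H = (0, 1), D = (-3, -2).
1. V lies on line PD with PV:VD = 1:4 ⇒ V = (1/5, -2/5)
2. Z is the midpoint of DV ⇒ Z = (-7/5, -6/5)
3. U is the centroid of triangle ZDW ⇒ U = (-22/15, -16/15)
line HU meets DW at R = (-66/49, -44/49)
U = H + t·(R−H) with t = 49/45, so HU:UR = 49/45:-4/45

HU:UR = -49/4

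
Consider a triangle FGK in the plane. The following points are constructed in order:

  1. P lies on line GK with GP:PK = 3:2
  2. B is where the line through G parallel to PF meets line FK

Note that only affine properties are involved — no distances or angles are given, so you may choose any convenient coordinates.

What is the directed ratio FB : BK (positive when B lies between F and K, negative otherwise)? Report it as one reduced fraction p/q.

FB:BK = -3/5

Work in coordinates with F = (0, 0), G = (1, 0), K = (0, 1).
1. P lies on line GK with GP:PK = 3:2 ⇒ P = (2/5, 3/5)
2. B is where the line through G parallel to PF meets line FK ⇒ B = (0, -3/2)
B = F + t·(K−F) with t = -3/2, so FB:BK = t:(1−t) = -3/2:5/2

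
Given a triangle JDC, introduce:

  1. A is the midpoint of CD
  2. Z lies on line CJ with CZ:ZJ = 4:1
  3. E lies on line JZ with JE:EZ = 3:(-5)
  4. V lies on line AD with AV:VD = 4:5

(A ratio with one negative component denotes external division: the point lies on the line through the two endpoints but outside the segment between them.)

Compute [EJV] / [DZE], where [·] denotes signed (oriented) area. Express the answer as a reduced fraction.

[EJV]:[DZE] = -13/30

Work in coordinates with J = (0, 0), D = (1, 0), C = (0, 1).
1. A is the midpoint of CD ⇒ A = (1/2, 1/2)
2. Z lies on line CJ with CZ:ZJ = 4:1 ⇒ Z = (0, 1/5)
3. E lies on line JZ with JE:EZ = 3:(-5) ⇒ E = (0, -3/10)
4. V lies on line AD with AV:VD = 4:5 ⇒ V = (13/18, 5/18)
2·[EJV] = -13/60, 2·[DZE] = 1/2
[EJV]:[DZE] = -13/60:1/2 = -13/30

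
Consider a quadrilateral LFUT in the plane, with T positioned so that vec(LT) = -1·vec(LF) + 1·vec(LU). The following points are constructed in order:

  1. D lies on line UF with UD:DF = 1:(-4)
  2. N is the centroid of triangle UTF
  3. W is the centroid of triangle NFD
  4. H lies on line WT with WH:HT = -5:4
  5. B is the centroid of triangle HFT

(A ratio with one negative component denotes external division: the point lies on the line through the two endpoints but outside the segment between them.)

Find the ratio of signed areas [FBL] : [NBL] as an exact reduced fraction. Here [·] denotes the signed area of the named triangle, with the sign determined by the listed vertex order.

Work in coordinates with L = (0, 0), F = (1, 0), U = (0, 1), T = (-1, 1).
1. D lies on line UF with UD:DF = 1:(-4) ⇒ D = (-1/3, 4/3)
2. N is the centroid of triangle UTF ⇒ N = (0, 2/3)
3. W is the centroid of triangle NFD ⇒ W = (2/9, 2/3)
4. H lies on line WT with WH:HT = -5:4 ⇒ H = (-53/9, 7/3)
5. B is the centroid of triangle HFT ⇒ B = (-53/27, 10/9)
2·[FBL] = 10/9, 2·[NBL] = 106/81
[FBL]:[NBL] = 10/9:106/81 = 45/53

[FBL]:[NBL] = 45/53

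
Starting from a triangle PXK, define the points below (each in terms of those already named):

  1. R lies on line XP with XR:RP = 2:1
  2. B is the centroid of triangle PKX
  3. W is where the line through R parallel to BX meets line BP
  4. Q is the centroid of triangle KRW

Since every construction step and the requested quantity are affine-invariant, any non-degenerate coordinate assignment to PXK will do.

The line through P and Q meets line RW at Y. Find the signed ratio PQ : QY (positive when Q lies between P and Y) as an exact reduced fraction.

PQ:QY = -8/5

Set P = (0, 0), X = (1, 0), K = (0, 1); any affine frame gives the same invariant.
1. R lies on line XP with XR:RP = 2:1 ⇒ R = (1/3, 0)
2. B is the centroid of triangle PKX ⇒ B = (1/3, 1/3)
3. W is where the line through R parallel to BX meets line BP ⇒ W = (1/9, 1/9)
4. Q is the centroid of triangle KRW ⇒ Q = (4/27, 10/27)
line PQ meets RW at Y = (1/18, 5/36)
Q = P + t·(Y−P) with t = 8/3, so PQ:QY = 8/3:-5/3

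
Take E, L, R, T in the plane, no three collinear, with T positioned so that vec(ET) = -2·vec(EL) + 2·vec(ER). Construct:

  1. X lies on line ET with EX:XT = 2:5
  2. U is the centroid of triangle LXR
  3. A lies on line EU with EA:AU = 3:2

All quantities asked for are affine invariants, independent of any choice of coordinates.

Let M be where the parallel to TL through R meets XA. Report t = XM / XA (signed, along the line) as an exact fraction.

Work in coordinates with E = (0, 0), L = (1, 0), R = (0, 1), T = (-2, 2).
1. X lies on line ET with EX:XT = 2:5 ⇒ X = (-4/7, 4/7)
2. U is the centroid of triangle LXR ⇒ U = (1/7, 11/21)
3. A lies on line EU with EA:AU = 3:2 ⇒ A = (3/35, 11/35)
through R parallel to TL: direction (3, -2); meets XA at M = (45/19, -11/19)
M = X + t·(A−X) with t = 85/19

t = 85/19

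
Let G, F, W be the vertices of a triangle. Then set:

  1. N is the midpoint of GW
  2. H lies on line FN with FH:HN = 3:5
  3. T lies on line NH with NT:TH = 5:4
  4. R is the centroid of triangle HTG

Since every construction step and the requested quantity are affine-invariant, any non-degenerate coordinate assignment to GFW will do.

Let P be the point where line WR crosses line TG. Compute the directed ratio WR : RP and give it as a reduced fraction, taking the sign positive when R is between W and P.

Set G = (0, 0), F = (1, 0), W = (0, 1); any affine frame gives the same invariant.
1. N is the midpoint of GW ⇒ N = (0, 1/2)
2. H lies on line FN with FH:HN = 3:5 ⇒ H = (5/8, 3/16)
3. T lies on line NH with NT:TH = 5:4 ⇒ T = (25/72, 47/144)
4. R is the centroid of triangle HTG ⇒ R = (35/108, 37/216)
line WR meets TG at P = (175/612, 329/1224)
R = W + t·(P−W) with t = 17/15, so WR:RP = 17/15:-2/15

WR:RP = -17/2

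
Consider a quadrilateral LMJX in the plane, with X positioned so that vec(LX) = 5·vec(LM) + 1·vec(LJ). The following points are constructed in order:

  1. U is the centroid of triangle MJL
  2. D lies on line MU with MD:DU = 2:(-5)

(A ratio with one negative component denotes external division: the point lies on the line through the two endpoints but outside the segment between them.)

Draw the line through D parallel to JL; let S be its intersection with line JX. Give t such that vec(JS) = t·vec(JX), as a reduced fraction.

t = 13/45

Assign L = (0, 0), M = (1, 0), J = (0, 1), X = (5, 1) — the answer is frame-independent, so this choice is without loss of generality.
1. U is the centroid of triangle MJL ⇒ U = (1/3, 1/3)
2. D lies on line MU with MD:DU = 2:(-5) ⇒ D = (13/9, -2/9)
through D parallel to JL: direction (0, -1); meets JX at S = (13/9, 1)
S = J + t·(X−J) with t = 13/45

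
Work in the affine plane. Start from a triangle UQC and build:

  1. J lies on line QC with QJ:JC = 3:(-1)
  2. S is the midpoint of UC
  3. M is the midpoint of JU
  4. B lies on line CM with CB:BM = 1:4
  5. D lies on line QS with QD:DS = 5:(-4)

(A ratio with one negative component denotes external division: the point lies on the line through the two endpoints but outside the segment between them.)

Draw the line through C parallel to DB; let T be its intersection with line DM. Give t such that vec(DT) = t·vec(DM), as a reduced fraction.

Work in coordinates with U = (0, 0), Q = (1, 0), C = (0, 1).
1. J lies on line QC with QJ:JC = 3:(-1) ⇒ J = (-1/2, 3/2)
2. S is the midpoint of UC ⇒ S = (0, 1/2)
3. M is the midpoint of JU ⇒ M = (-1/4, 3/4)
4. B lies on line CM with CB:BM = 1:4 ⇒ B = (-1/20, 19/20)
5. D lies on line QS with QD:DS = 5:(-4) ⇒ D = (-4, 5/2)
through C parallel to DB: direction (79/20, -31/20); meets DM at T = (-79/16, 47/16)
T = D + t·(M−D) with t = -1/4

t = -1/4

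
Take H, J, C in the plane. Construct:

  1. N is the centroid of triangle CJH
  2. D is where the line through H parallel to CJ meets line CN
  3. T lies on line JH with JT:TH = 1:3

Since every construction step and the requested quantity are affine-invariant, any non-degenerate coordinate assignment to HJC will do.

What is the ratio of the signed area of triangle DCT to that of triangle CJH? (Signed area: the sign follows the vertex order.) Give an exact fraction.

[DCT]:[CJH] = 1/2

Work in coordinates with H = (0, 0), J = (1, 0), C = (0, 1).
1. N is the centroid of triangle CJH ⇒ N = (1/3, 1/3)
2. D is where the line through H parallel to CJ meets line CN ⇒ D = (1, -1)
3. T lies on line JH with JT:TH = 1:3 ⇒ T = (3/4, 0)
2·[DCT] = -1/2, 2·[CJH] = -1
[DCT]:[CJH] = -1/2:-1 = 1/2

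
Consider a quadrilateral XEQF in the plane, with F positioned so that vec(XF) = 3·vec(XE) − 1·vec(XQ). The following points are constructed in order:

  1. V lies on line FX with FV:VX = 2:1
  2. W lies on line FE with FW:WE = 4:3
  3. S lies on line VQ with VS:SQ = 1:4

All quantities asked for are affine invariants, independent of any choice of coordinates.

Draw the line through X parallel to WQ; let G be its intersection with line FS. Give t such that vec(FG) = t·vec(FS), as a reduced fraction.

t = 255/148

Choose coordinates X = (0, 0), E = (1, 0), Q = (0, 1), F = (3, -1).
1. V lies on line FX with FV:VX = 2:1 ⇒ V = (1, -1/3)
2. W lies on line FE with FW:WE = 4:3 ⇒ W = (13/7, -3/7)
3. S lies on line VQ with VS:SQ = 1:4 ⇒ S = (4/5, -1/15)
through X parallel to WQ: direction (-13/7, 10/7); meets FS at G = (-117/148, 45/74)
G = F + t·(S−F) with t = 255/148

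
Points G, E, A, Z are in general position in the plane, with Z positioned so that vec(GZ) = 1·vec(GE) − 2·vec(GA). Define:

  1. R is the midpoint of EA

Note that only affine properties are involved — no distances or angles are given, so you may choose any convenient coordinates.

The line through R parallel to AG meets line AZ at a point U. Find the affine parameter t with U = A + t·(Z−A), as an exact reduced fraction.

Assign G = (0, 0), E = (1, 0), A = (0, 1), Z = (1, -2) — the answer is frame-independent, so this choice is without loss of generality.
1. R is the midpoint of EA ⇒ R = (1/2, 1/2)
through R parallel to AG: direction (0, -1); meets AZ at U = (1/2, -1/2)
U = A + t·(Z−A) with t = 1/2

t = 1/2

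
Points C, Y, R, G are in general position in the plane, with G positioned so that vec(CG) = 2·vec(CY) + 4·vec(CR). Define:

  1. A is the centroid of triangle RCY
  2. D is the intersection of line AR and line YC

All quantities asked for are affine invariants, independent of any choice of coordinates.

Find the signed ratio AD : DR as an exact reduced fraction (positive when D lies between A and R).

Assign C = (0, 0), Y = (1, 0), R = (0, 1), G = (2, 4) — the answer is frame-independent, so this choice is without loss of generality.
1. A is the centroid of triangle RCY ⇒ A = (1/3, 1/3)
2. D is the intersection of line AR and line YC ⇒ D = (1/2, 0)
D = A + t·(R−A) with t = -1/2, so AD:DR = t:(1−t) = -1/2:3/2

AD:DR = -1/3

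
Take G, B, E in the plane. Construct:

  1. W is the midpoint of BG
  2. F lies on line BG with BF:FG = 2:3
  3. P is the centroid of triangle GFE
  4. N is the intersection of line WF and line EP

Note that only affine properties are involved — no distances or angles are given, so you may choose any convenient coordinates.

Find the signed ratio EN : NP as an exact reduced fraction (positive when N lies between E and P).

Choose coordinates G = (0, 0), B = (1, 0), E = (0, 1).
1. W is the midpoint of BG ⇒ W = (1/2, 0)
2. F lies on line BG with BF:FG = 2:3 ⇒ F = (3/5, 0)
3. P is the centroid of triangle GFE ⇒ P = (1/5, 1/3)
4. N is the intersection of line WF and line EP ⇒ N = (3/10, 0)
N = E + t·(P−E) with t = 3/2, so EN:NP = t:(1−t) = 3/2:-1/2

EN:NP = -3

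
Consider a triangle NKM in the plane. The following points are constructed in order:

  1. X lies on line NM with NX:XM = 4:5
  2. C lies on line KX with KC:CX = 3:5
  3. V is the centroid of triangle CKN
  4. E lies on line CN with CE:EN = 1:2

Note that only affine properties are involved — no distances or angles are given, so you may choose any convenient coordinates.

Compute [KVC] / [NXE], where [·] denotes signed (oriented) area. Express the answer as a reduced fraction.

[KVC]:[NXE] = 3/10

Set N = (0, 0), K = (1, 0), M = (0, 1); any affine frame gives the same invariant.
1. X lies on line NM with NX:XM = 4:5 ⇒ X = (0, 4/9)
2. C lies on line KX with KC:CX = 3:5 ⇒ C = (5/8, 1/6)
3. V is the centroid of triangle CKN ⇒ V = (13/24, 1/18)
4. E lies on line CN with CE:EN = 1:2 ⇒ E = (5/12, 1/9)
2·[KVC] = -1/18, 2·[NXE] = -5/27
[KVC]:[NXE] = -1/18:-5/27 = 3/10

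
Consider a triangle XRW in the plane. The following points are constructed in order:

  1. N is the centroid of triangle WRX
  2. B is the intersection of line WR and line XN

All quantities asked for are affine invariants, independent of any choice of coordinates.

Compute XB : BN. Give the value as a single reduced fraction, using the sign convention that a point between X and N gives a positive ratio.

XB:BN = -3

Assign X = (0, 0), R = (1, 0), W = (0, 1) — the answer is frame-independent, so this choice is without loss of generality.
1. N is the centroid of triangle WRX ⇒ N = (1/3, 1/3)
2. B is the intersection of line WR and line XN ⇒ B = (1/2, 1/2)
B = X + t·(N−X) with t = 3/2, so XB:BN = t:(1−t) = 3/2:-1/2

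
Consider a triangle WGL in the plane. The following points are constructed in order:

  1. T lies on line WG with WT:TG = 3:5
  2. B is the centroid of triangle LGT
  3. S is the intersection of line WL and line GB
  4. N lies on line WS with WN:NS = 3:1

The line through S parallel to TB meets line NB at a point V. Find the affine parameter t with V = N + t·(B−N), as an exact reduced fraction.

Set W = (0, 0), G = (1, 0), L = (0, 1); any affine frame gives the same invariant.
1. T lies on line WG with WT:TG = 3:5 ⇒ T = (3/8, 0)
2. B is the centroid of triangle LGT ⇒ B = (11/24, 1/3)
3. S is the intersection of line WL and line GB ⇒ S = (0, 8/13)
4. N lies on line WS with WN:NS = 3:1 ⇒ N = (0, 6/13)
through S parallel to TB: direction (1/12, 1/3); meets NB at V = (-11/306, 938/1989)
V = N + t·(B−N) with t = -4/51

t = -4/51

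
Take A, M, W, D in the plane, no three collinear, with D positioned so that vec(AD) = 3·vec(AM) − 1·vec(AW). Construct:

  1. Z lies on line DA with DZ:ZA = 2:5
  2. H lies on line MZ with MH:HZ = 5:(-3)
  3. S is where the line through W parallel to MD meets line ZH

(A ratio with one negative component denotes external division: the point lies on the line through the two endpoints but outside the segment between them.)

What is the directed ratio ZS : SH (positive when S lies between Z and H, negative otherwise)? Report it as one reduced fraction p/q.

ZS:SH = -3/4

Work in coordinates with A = (0, 0), M = (1, 0), W = (0, 1), D = (3, -1).
1. Z lies on line DA with DZ:ZA = 2:5 ⇒ Z = (15/7, -5/7)
2. H lies on line MZ with MH:HZ = 5:(-3) ⇒ H = (27/7, -25/14)
3. S is where the line through W parallel to MD meets line ZH ⇒ S = (-3, 5/2)
S = Z + t·(H−Z) with t = -3, so ZS:SH = t:(1−t) = -3:4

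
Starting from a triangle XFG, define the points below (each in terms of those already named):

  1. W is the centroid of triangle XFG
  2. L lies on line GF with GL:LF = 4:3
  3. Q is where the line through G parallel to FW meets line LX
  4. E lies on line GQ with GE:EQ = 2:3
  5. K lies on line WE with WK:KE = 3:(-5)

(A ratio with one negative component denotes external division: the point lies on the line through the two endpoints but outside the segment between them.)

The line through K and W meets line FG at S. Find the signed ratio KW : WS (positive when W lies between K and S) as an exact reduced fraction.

KW:WS = 111/50

Assign X = (0, 0), F = (1, 0), G = (0, 1) — the answer is frame-independent, so this choice is without loss of generality.
1. W is the centroid of triangle XFG ⇒ W = (1/3, 1/3)
2. L lies on line GF with GL:LF = 4:3 ⇒ L = (4/7, 3/7)
3. Q is where the line through G parallel to FW meets line LX ⇒ Q = (4/5, 3/5)
4. E lies on line GQ with GE:EQ = 2:3 ⇒ E = (8/25, 21/25)
5. K lies on line WE with WK:KE = 3:(-5) ⇒ K = (53/150, -32/75)
line KW meets FG at S = (12/37, 25/37)
W = K + t·(S−K) with t = 111/161, so KW:WS = 111/161:50/161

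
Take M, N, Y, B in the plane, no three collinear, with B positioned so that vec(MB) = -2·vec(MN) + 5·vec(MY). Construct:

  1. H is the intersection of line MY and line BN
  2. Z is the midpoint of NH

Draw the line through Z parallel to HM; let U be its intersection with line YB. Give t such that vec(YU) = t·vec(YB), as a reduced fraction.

t = -1/4

Assign M = (0, 0), N = (1, 0), Y = (0, 1), B = (-2, 5) — the answer is frame-independent, so this choice is without loss of generality.
1. H is the intersection of line MY and line BN ⇒ H = (0, 5/3)
2. Z is the midpoint of NH ⇒ Z = (1/2, 5/6)
through Z parallel to HM: direction (0, -5/3); meets YB at U = (1/2, 0)
U = Y + t·(B−Y) with t = -1/4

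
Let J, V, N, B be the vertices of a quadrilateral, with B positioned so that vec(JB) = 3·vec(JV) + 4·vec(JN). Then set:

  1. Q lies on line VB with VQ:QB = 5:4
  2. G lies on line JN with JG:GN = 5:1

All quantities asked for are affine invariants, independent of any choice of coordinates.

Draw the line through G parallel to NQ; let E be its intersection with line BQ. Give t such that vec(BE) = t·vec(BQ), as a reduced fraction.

t = 163/144

Set J = (0, 0), V = (1, 0), N = (0, 1), B = (3, 4); any affine frame gives the same invariant.
1. Q lies on line VB with VQ:QB = 5:4 ⇒ Q = (19/9, 20/9)
2. G lies on line JN with JG:GN = 5:1 ⇒ G = (0, 5/6)
through G parallel to NQ: direction (19/9, 11/9); meets BQ at E = (323/162, 161/81)
E = B + t·(Q−B) with t = 163/144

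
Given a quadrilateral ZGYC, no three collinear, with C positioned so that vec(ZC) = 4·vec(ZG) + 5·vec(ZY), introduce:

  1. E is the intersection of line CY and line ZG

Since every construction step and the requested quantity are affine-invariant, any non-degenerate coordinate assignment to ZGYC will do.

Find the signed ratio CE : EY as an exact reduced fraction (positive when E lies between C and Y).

Assign Z = (0, 0), G = (1, 0), Y = (0, 1), C = (4, 5) — the answer is frame-independent, so this choice is without loss of generality.
1. E is the intersection of line CY and line ZG ⇒ E = (-1, 0)
E = C + t·(Y−C) with t = 5/4, so CE:EY = t:(1−t) = 5/4:-1/4

CE:EY = -5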